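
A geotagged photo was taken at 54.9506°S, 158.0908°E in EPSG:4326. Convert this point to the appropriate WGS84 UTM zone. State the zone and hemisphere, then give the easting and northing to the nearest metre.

Zone 57S: E 441769 m, N 3910327 m

Longitude 158.0908° lies in the 6° band [156°, 162°), giving zone 57; latitude is south of the equator, so 57S.
Zone 57 central meridian λ₀ = 6×57 − 183 = 159°; Δλ = -0.9092°.
Transverse Mercator on WGS84 with k₀ = 0.9996 gives E = 441769.207 m, N = 3910327.491 m.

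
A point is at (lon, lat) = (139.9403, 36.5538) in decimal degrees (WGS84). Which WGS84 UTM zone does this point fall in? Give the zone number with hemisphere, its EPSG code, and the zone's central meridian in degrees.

Zone 54N (EPSG:32654), central meridian 141°

UTM zone = ⌊(λ + 180)/6⌋ + 1; 139.9403° ∈ [138°, 144°) → zone 54.
Hemisphere: N (φ ≥ 0).
Central meridian λ₀ = 6×54 − 183 = 141°.
EPSG code: 32654.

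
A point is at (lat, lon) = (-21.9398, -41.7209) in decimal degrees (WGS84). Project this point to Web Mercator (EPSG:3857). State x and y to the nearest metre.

Web Mercator is spherical with R = a = 6378137 m.
x = R·λ = 6378137 × -0.728167072 = -4644349.343 m.
y = R·ln tan(π/4 + φ/2) = 6378137 × -0.392638013 = -2504299.038 m.

x -4644349 m, y -2504299 m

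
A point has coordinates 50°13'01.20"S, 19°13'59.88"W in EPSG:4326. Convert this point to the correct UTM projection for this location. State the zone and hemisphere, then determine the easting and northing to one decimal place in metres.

Longitude -19.2333° lies in the 6° band [-24°, -18°), giving zone 27; latitude is south of the equator, so 27S.
Zone 27 central meridian λ₀ = 6×27 − 183 = -21°; Δλ = +1.7667°.
Transverse Mercator on WGS84 with k₀ = 0.9996 gives E = 626039.810 m, N = 4435748.276 m.

Zone 27S: E 626039.8 m, N 4435748.3 m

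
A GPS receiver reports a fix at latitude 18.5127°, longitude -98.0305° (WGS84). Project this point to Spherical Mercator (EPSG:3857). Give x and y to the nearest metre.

x -10912705 m, y 2097647 m

Web Mercator is spherical with R = a = 6378137 m.
x = R·λ = 6378137 × -1.710954992 = -10912705.342 m.
y = R·ln tan(π/4 + φ/2) = 6378137 × 0.328880893 = 2097647.390 m.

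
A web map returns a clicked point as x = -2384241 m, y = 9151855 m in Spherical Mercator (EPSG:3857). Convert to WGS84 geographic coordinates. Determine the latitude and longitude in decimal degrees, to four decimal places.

R = 6378137 m. λ = x/R = -21.41800131°.
φ = 2·arctan(exp(y/R)) − 90° = 2·arctan(4.19914) − 90° = 63.20969799°.

lat 63.2097°, lon -21.4180°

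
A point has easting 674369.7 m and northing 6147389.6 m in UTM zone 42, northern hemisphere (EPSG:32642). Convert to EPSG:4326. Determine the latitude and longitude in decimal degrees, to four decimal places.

lat 55.4416°, lon 71.7566°

Zone 42N: λ₀ = 69°, k₀ = 0.9996, false easting 500000 m.
Meridian distance M = (N − FN)/k₀ = 6149849.5 m.
Inverse transverse Mercator on WGS84 gives φ = 55.44160012°, λ = 71.75659941°.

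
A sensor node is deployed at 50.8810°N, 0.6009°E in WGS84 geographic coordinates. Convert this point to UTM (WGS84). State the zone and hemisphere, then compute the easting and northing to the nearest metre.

Zone 31N: E 331236 m, N 5639334 m

Longitude 0.6009° lies in the 6° band [0°, 6°), giving zone 31; latitude is north of the equator, so 31N.
Zone 31 central meridian λ₀ = 6×31 − 183 = 3°; Δλ = -2.3991°.
Transverse Mercator on WGS84 with k₀ = 0.9996 gives E = 331235.877 m, N = 5639333.733 m.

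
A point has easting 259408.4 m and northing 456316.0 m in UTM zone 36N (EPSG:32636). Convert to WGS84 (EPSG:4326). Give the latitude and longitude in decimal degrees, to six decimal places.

lat 4.125400°, lon 30.832800°

Zone 36N: λ₀ = 33°, k₀ = 0.9996, false easting 500000 m.
Meridian distance M = (N − FN)/k₀ = 456498.6 m.
Inverse transverse Mercator on WGS84 gives φ = 4.12539989°, λ = 30.83279997°.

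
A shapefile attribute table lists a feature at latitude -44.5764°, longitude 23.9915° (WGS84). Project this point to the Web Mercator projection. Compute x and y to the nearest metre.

x 2670722 m, y -5555079 m

Web Mercator is spherical with R = a = 6378137 m.
x = R·λ = 6378137 × 0.418730667 = 2670721.563 m.
y = R·ln tan(π/4 + φ/2) = 6378137 × -0.870956369 = -5555079.042 m.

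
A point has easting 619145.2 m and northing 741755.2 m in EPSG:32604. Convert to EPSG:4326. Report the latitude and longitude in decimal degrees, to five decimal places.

Zone 4N: λ₀ = -159°, k₀ = 0.9996, false easting 500000 m.
Meridian distance M = (N − FN)/k₀ = 742052.0 m.
Inverse transverse Mercator on WGS84 gives φ = 6.70939998°, λ = -157.92200026°.

lat 6.70940°, lon -157.92200°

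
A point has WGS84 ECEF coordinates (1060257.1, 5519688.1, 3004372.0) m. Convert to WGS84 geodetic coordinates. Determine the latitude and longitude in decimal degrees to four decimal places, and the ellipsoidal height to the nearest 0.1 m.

λ = atan2(Y, X) = 79.12669954°; p = √(X²+Y²) = 5620596.2 m.
Bowring's method on WGS84 (a = 6378137 m, b = 6356752.314 m) gives φ = 28.28609979°, h = -191.627 m.

lat 28.2861°, lon 79.1267°, h -191.6 m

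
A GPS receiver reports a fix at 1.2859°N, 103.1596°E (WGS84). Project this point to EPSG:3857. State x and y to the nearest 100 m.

x 11483700 m, y 143200 m

Web Mercator is spherical with R = a = 6378137 m.
x = R·λ = 6378137 × 1.800474675 = 11483674.142 m.
y = R·ln tan(π/4 + φ/2) = 6378137 × 0.022445073 = 143157.752 m.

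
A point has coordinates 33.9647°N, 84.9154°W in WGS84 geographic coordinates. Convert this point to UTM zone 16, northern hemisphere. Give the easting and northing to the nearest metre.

Zone 16 central meridian λ₀ = 6×16 − 183 = -87°; Δλ = +2.0846°.
Transverse Mercator on WGS84 with k₀ = 0.9996 gives E = 692603.982 m, N = 3760200.005 m.

E 692604 m, N 3760200 m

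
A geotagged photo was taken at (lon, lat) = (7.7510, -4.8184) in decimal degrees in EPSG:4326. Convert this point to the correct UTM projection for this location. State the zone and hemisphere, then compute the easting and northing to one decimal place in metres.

Zone 32S: E 361494.6 m, N 9467282.6 m

Longitude 7.7510° lies in the 6° band [6°, 12°), giving zone 32; latitude is south of the equator, so 32S.
Zone 32 central meridian λ₀ = 6×32 − 183 = 9°; Δλ = -1.2490°.
Transverse Mercator on WGS84 with k₀ = 0.9996 gives E = 361494.585 m, N = 9467282.613 m.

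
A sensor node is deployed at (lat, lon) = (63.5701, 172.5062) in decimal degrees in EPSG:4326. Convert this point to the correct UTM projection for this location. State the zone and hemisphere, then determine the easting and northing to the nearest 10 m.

Longitude 172.5062° lies in the 6° band [168°, 174°), giving zone 59; latitude is north of the equator, so 59N.
Zone 59 central meridian λ₀ = 6×59 − 183 = 171°; Δλ = +1.5062°.
Transverse Mercator on WGS84 with k₀ = 0.9996 gives E = 574796.074 m, N = 7049991.097 m.

Zone 59N: E 574800 m, N 7049990 m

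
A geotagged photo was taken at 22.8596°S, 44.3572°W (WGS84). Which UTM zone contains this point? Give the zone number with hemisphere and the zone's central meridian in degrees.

Zone 23S, central meridian -45°

UTM zone = ⌊(λ + 180)/6⌋ + 1; -44.3572° ∈ [-48°, -42°) → zone 23.
Hemisphere: S (φ < 0).
Central meridian λ₀ = 6×23 − 183 = -45°.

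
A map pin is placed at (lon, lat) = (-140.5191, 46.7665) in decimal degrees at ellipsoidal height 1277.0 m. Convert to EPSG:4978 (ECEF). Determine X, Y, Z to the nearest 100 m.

WGS84: a = 6378137 m, e² = 0.006694380; N(φ) = a/√(1−e²sin²φ) = 6389499.503 m.
X = (N+h)·cosφ·cosλ = -3378722.875 m; Y = (N+h)·cosφ·sinλ = -2783313.028 m; Z = (N(1−e²)+h)·sinφ = 4624953.318 m.

X -3378700 m, Y -2783300 m, Z 4625000 m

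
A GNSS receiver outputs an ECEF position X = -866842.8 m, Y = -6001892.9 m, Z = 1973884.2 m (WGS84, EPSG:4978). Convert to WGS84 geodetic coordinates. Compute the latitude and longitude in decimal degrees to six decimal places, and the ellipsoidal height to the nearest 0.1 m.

λ = atan2(Y, X) = -98.21829951°; p = √(X²+Y²) = 6064168.1 m.
Bowring's method on WGS84 (a = 6378137 m, b = 6356752.314 m) gives φ = 18.14360027°, h = 1252.236 m.

lat 18.143600°, lon -98.218300°, h 1252.2 m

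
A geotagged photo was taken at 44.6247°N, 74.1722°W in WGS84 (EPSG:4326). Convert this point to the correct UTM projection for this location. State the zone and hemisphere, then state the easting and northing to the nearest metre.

Zone 18N: E 565668 m, N 4941594 m

Longitude -74.1722° lies in the 6° band [-78°, -72°), giving zone 18; latitude is north of the equator, so 18N.
Zone 18 central meridian λ₀ = 6×18 − 183 = -75°; Δλ = +0.8278°.
Transverse Mercator on WGS84 with k₀ = 0.9996 gives E = 565667.847 m, N = 4941593.947 m.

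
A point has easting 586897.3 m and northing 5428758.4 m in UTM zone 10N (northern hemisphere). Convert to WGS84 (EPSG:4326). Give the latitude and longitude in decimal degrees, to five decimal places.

lat 49.00560°, lon -121.81180°

Zone 10N: λ₀ = -123°, k₀ = 0.9996, false easting 500000 m.
Meridian distance M = (N − FN)/k₀ = 5430930.8 m.
Inverse transverse Mercator on WGS84 gives φ = 49.00559971°, λ = -121.81180060°.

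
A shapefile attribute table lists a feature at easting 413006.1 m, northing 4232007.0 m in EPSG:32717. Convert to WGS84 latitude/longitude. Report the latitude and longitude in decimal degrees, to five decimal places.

Zone 17S: λ₀ = -81°, k₀ = 0.9996, false easting 500000 m, false northing 10000000 m.
Meridian distance M = (N − FN)/k₀ = -5770301.1 m.
Inverse transverse Mercator on WGS84 gives φ = -52.05569982°, λ = -82.26879947°.

lat -52.05570°, lon -82.26880°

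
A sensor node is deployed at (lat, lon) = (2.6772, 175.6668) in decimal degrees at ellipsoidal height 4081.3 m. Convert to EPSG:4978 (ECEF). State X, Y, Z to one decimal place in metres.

WGS84: a = 6378137 m, e² = 0.006694380; N(φ) = a/√(1−e²sin²φ) = 6378183.578 m.
X = (N+h)·cosφ·cosλ = -6357075.233 m; Y = (N+h)·cosφ·sinλ = 481695.478 m; Z = (N(1−e²)+h)·sinφ = 296114.536 m.

X -6357075.2 m, Y 481695.5 m, Z 296114.5 m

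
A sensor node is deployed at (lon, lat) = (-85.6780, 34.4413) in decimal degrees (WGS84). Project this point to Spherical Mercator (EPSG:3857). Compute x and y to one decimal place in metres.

Web Mercator is spherical with R = a = 6378137 m.
x = R·λ = 6378137 × -1.495363197 = -9537631.332 m.
y = R·ln tan(π/4 + φ/2) = 6378137 × 0.640972886 = 4088212.881 m.

x -9537631.3 m, y 4088212.9 m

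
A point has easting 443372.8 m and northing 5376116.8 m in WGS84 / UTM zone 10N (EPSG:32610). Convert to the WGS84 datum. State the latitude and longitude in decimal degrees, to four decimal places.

Zone 10N: λ₀ = -123°, k₀ = 0.9996, false easting 500000 m.
Meridian distance M = (N − FN)/k₀ = 5378268.1 m.
Inverse transverse Mercator on WGS84 gives φ = 48.53559999°, λ = -123.76710000°.

lat 48.5356°, lon -123.7671°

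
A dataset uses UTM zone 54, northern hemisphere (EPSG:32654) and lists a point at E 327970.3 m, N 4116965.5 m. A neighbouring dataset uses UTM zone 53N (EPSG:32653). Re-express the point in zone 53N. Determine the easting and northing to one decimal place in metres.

E 860633.5 m, N 4122940.2 m

UTM 54N → geographic: φ = 37.18330015°, λ = 139.06200040°.
UTM 53N (λ₀ = 135°) forward: E = 860633.451 m, N = 4122940.168 m.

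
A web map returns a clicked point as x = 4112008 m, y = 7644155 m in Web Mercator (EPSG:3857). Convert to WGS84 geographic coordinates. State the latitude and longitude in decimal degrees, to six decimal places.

R = 6378137 m. λ = x/R = 36.93879635°.
φ = 2·arctan(exp(y/R)) − 90° = 2·arctan(3.31512) − 90° = 56.42830071°.

lat 56.428301°, lon 36.938796°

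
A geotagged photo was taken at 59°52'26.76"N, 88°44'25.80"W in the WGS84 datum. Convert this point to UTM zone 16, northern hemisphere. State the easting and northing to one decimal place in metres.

Zone 16 central meridian λ₀ = 6×16 − 183 = -87°; Δλ = -1.7405°.
Transverse Mercator on WGS84 with k₀ = 0.9996 gives E = 402557.7504 m, N = 6638670.386 m.

E 402557.8 m, N 6638670.4 m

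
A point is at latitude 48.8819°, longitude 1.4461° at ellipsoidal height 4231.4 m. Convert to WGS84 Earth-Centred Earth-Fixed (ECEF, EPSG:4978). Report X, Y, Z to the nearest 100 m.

WGS84: a = 6378137 m, e² = 0.006694380; N(φ) = a/√(1−e²sin²φ) = 6390288.057 m.
X = (N+h)·cosφ·cosλ = 4203781.535 m; Y = (N+h)·cosφ·sinλ = 106122.644 m; Z = (N(1−e²)+h)·sinφ = 4785119.782 m.

X 4203800 m, Y 106100 m, Z 4785100 m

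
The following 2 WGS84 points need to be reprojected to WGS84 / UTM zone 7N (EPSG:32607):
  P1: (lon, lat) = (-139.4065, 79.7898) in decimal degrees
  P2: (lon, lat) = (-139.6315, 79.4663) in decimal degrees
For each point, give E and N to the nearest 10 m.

P1: E 531530 m, N 8858560 m; P2: E 527930 m, N 8822350 m

UTM zone 7N: λ₀ = -141°, k₀ = 0.9996.
P1 (79.7898°, -139.4065°) → (531529.730, 8858555.971) m.
P2 (79.4663°, -139.6315°) → (527926.879, 8822345.629) m.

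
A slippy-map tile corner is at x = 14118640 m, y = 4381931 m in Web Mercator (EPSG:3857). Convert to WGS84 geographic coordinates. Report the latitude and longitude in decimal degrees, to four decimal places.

lat 36.5887°, lon 126.8299°

R = 6378137 m. λ = x/R = 126.82990103°.
φ = 2·arctan(exp(y/R)) − 90° = 2·arctan(1.98779) − 90° = 36.58870082°.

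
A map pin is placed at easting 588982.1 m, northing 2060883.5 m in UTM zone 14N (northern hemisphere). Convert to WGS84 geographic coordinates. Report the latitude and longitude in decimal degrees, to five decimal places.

lat 18.63710°, lon -98.15640°

Zone 14N: λ₀ = -99°, k₀ = 0.9996, false easting 500000 m.
Meridian distance M = (N − FN)/k₀ = 2061708.2 m.
Inverse transverse Mercator on WGS84 gives φ = 18.63709997°, λ = -98.15639990°.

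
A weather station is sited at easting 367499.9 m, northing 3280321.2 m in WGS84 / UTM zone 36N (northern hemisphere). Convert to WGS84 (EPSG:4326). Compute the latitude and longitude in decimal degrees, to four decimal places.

lat 29.6458°, lon 31.6311°

Zone 36N: λ₀ = 33°, k₀ = 0.9996, false easting 500000 m.
Meridian distance M = (N − FN)/k₀ = 3281633.9 m.
Inverse transverse Mercator on WGS84 gives φ = 29.64580000°, λ = 31.63109951°.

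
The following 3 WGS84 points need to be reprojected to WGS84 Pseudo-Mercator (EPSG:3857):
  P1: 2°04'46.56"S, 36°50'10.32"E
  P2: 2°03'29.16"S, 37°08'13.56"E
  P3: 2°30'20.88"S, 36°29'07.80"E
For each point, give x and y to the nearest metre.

Web Mercator: x = R·λ, y = R·ln tan(π/4+φ/2), R = 6378137 m.
P1 (-2.0796°, 36.8362°) → (4100587.027, -231550.859) m.
P2 (-2.0581°, 37.1371°) → (4134083.062, -229155.929) m.
P3 (-2.5058°, 36.4855°) → (4061547.281, -279033.346) m.

P1: x 4100587 m, y -231551 m; P2: x 4134083 m, y -229156 m; P3: x 4061547 m, y -279033 m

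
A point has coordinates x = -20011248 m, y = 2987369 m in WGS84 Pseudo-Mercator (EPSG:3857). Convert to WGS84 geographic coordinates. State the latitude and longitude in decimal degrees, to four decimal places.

lat 25.9054°, lon -179.7641°

R = 6378137 m. λ = x/R = -179.76409933°.
φ = 2·arctan(exp(y/R)) − 90° = 2·arctan(1.59740) − 90° = 25.90539969°.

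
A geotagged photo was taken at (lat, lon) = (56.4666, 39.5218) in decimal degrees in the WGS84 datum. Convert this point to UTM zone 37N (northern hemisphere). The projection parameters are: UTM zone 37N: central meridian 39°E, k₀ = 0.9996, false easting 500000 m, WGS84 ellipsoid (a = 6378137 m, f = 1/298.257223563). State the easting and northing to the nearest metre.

Zone 37 central meridian λ₀ = 6×37 − 183 = 39°; Δλ = +0.5218°.
Transverse Mercator on WGS84 with k₀ = 0.9996 gives E = 532150.176 m, N = 6258134.910 m.

E 532150 m, N 6258135 m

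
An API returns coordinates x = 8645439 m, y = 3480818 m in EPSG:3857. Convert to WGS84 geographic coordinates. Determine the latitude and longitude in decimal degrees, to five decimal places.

R = 6378137 m. λ = x/R = 77.66329992°.
φ = 2·arctan(exp(y/R)) − 90° = 2·arctan(1.72589) − 90° = 29.82299709°.

lat 29.82300°, lon 77.66330°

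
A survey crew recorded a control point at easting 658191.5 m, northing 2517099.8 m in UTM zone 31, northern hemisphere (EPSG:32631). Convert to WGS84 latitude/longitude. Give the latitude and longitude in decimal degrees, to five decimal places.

lat 22.75390°, lon 4.54070°

Zone 31N: λ₀ = 3°, k₀ = 0.9996, false easting 500000 m.
Meridian distance M = (N − FN)/k₀ = 2518107.0 m.
Inverse transverse Mercator on WGS84 gives φ = 22.75390042°, λ = 4.54069972°.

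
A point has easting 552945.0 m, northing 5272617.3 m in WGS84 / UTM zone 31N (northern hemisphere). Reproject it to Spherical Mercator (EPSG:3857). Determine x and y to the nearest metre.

Unproject from UTM 31N (λ₀ = 3°) → φ = 47.60480033°, λ = 3.70440000°.
Web Mercator (R = 6378137 m): x = 412371.921 m, y = 6041357.723 m.

x 412372 m, y 6041358 m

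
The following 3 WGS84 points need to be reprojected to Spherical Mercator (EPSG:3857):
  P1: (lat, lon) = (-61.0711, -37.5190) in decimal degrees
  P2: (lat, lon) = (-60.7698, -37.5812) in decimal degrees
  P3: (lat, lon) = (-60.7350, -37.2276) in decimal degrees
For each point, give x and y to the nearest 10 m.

Web Mercator: x = R·λ, y = R·ln tan(π/4+φ/2), R = 6378137 m.
P1 (-61.0711°, -37.5190°) → (-4176595.975, -8642167.122) m.
P2 (-60.7698°, -37.5812°) → (-4183520.047, -8573156.359) m.
P3 (-60.7350°, -37.2276°) → (-4144157.475, -8565227.501) m.

P1: x -4176600 m, y -8642170 m; P2: x -4183520 m, y -8573160 m; P3: x -4144160 m, y -8565230 m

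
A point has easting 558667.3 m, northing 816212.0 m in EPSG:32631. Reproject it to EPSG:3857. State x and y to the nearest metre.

x 393136 m, y 824246 m

Unproject from UTM 31N (λ₀ = 3°) → φ = 7.38380041°, λ = 3.53159998°.
Web Mercator (R = 6378137 m): x = 393135.911 m, y = 824245.568 m.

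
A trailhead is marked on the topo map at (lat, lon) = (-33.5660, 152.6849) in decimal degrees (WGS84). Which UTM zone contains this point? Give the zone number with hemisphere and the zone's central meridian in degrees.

UTM zone = ⌊(λ + 180)/6⌋ + 1; 152.6849° ∈ [150°, 156°) → zone 56.
Hemisphere: S (φ < 0).
Central meridian λ₀ = 6×56 − 183 = 153°.

Zone 56S, central meridian 153°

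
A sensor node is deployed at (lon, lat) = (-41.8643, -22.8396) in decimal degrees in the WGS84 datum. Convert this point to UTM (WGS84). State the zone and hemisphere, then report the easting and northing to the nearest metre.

Longitude -41.8643° lies in the 6° band [-42°, -36°), giving zone 24; latitude is south of the equator, so 24S.
Zone 24 central meridian λ₀ = 6×24 − 183 = -39°; Δλ = -2.8643°.
Transverse Mercator on WGS84 with k₀ = 0.9996 gives E = 206030.334 m, N = 7471382.526 m.

Zone 24S: E 206030 m, N 7471383 m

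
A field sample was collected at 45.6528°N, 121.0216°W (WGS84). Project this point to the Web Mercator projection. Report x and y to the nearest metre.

Web Mercator is spherical with R = a = 6378137 m.
x = R·λ = 6378137 × -2.112225386 = -13472062.887 m.
y = R·ln tan(π/4 + φ/2) = 6378137 × 0.897579290 = 5724883.682 m.

x -13472063 m, y 5724884 m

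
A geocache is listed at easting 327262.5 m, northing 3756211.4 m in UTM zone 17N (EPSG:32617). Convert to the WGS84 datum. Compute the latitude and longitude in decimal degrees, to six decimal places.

Zone 17N: λ₀ = -81°, k₀ = 0.9996, false easting 500000 m.
Meridian distance M = (N − FN)/k₀ = 3757714.5 m.
Inverse transverse Mercator on WGS84 gives φ = 33.93219976°, λ = -82.86890001°.

lat 33.932200°, lon -82.868900°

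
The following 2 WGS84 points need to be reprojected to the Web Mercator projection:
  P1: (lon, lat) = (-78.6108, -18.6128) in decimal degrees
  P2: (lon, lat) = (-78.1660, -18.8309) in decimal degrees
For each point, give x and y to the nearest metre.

P1: x -8750914 m, y -2109402 m; P2: x -8701399 m, y -2135037 m

Web Mercator: x = R·λ, y = R·ln tan(π/4+φ/2), R = 6378137 m.
P1 (-18.6128°, -78.6108°) → (-8750914.227, -2109402.000) m.
P2 (-18.8309°, -78.1660°) → (-8701399.317, -2135037.210) m.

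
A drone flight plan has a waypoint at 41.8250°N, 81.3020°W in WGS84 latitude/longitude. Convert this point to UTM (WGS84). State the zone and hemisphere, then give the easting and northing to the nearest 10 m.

Zone 17N: E 474920 m, N 4630390 m

Longitude -81.3020° lies in the 6° band [-84°, -78°), giving zone 17; latitude is north of the equator, so 17N.
Zone 17 central meridian λ₀ = 6×17 − 183 = -81°; Δλ = -0.3020°.
Transverse Mercator on WGS84 with k₀ = 0.9996 gives E = 474920.655 m, N = 4630390.549 m.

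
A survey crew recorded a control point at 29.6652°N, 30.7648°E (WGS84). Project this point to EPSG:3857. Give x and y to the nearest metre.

Web Mercator is spherical with R = a = 6378137 m.
x = R·λ = 6378137 × 0.536947054 = 3424721.870 m.
y = R·ln tan(π/4 + φ/2) = 6378137 × 0.542570129 = 3460586.612 m.

x 3424722 m, y 3460587 m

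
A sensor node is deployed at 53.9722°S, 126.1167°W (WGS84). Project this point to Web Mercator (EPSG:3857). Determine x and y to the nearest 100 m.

x -14039200 m, y -7164900 m

Web Mercator is spherical with R = a = 6378137 m.
x = R·λ = 6378137 × -2.201151657 = -14039246.825 m.
y = R·ln tan(π/4 + φ/2) = 6378137 × -1.123352017 = -7164893.064 m.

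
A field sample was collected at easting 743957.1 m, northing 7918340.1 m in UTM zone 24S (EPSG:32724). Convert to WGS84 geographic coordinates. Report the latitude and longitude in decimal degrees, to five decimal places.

Zone 24S: λ₀ = -39°, k₀ = 0.9996, false easting 500000 m, false northing 10000000 m.
Meridian distance M = (N − FN)/k₀ = -2082492.9 m.
Inverse transverse Mercator on WGS84 gives φ = -18.81240004°, λ = -36.68520001°.

lat -18.81240°, lon -36.68520°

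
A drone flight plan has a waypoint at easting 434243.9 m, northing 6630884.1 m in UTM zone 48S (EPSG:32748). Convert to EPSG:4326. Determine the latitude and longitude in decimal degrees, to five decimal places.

Zone 48S: λ₀ = 105°, k₀ = 0.9996, false easting 500000 m, false northing 10000000 m.
Meridian distance M = (N − FN)/k₀ = -3370464.1 m.
Inverse transverse Mercator on WGS84 gives φ = -30.45240034°, λ = 104.31510013°.

lat -30.45240°, lon 104.31510°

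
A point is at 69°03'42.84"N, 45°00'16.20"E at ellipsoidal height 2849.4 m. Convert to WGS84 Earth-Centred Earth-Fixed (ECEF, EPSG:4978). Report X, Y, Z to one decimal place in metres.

WGS84: a = 6378137 m, e² = 0.006694380; N(φ) = a/√(1−e²sin²φ) = 6396841.429 m.
X = (N+h)·cosφ·cosλ = 1617017.710 m; Y = (N+h)·cosφ·sinλ = 1617271.731 m; Z = (N(1−e²)+h)·sinφ = 5937105.184 m.

X 1617017.7 m, Y 1617271.7 m, Z 5937105.2 m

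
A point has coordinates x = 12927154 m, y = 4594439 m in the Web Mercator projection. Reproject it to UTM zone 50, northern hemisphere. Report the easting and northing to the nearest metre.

Web Mercator inverse (R = 6378137 m) → φ = 38.10619864°, λ = 116.12660018°.
UTM 50N forward: E = 423427.830 m, N = 4217958.267 m.

E 423428 m, N 4217958 m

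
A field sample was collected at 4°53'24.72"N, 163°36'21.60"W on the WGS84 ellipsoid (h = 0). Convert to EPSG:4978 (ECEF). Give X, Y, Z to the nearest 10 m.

X -6096700 m, Y -1793660 m, Z 540090 m

WGS84: a = 6378137 m, e² = 0.006694380; N(φ) = a/√(1−e²sin²φ) = 6378292.147 m.
X = (N+h)·cosφ·cosλ = -6096699.615 m; Y = (N+h)·cosφ·sinλ = -1793662.550 m; Z = (N(1−e²)+h)·sinφ = 540087.196 m.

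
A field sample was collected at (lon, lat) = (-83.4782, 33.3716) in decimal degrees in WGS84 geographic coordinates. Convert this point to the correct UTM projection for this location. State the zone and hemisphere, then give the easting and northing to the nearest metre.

Longitude -83.4782° lies in the 6° band [-84°, -78°), giving zone 17; latitude is north of the equator, so 17N.
Zone 17 central meridian λ₀ = 6×17 − 183 = -81°; Δλ = -2.4782°.
Transverse Mercator on WGS84 with k₀ = 0.9996 gives E = 269443.592 m, N = 3695227.508 m.

Zone 17N: E 269444 m, N 3695228 m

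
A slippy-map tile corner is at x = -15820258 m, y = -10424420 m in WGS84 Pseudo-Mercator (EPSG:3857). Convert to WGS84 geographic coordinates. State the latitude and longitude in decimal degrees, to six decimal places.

lat -67.923899°, lon -142.115796°

R = 6378137 m. λ = x/R = -142.11579560°.
φ = 2·arctan(exp(y/R)) − 90° = 2·arctan(0.19507) − 90° = -67.92389920°.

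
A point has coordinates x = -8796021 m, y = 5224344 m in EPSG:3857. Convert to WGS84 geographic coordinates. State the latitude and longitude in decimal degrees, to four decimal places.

R = 6378137 m. λ = x/R = -79.01600104°.
φ = 2·arctan(exp(y/R)) − 90° = 2·arctan(2.26846) − 90° = 42.42160137°.

lat 42.4216°, lon -79.0160°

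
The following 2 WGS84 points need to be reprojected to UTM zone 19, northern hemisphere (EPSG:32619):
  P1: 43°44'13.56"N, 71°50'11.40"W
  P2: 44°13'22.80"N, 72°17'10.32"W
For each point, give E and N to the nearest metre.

P1: E 271580 m, N 4846584 m; P2: E 237517 m, N 4901894 m

UTM zone 19N: λ₀ = -69°, k₀ = 0.9996.
P1 (43.7371°, -71.8365°) → (271580.121, 4846584.404) m.
P2 (44.2230°, -72.2862°) → (237516.570, 4901894.367) m.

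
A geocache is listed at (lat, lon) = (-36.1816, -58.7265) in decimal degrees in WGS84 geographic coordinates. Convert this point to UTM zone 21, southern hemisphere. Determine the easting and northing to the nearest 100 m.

E 344700 m, N 5994500 m

Zone 21 central meridian λ₀ = 6×21 − 183 = -57°; Δλ = -1.7265°.
Transverse Mercator on WGS84 with k₀ = 0.9996 gives E = 344745.012 m, N = 5994527.990 m.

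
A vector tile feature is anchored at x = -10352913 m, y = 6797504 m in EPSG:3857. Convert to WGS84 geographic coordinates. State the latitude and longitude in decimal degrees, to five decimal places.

lat 51.98550°, lon -93.00180°

R = 6378137 m. λ = x/R = -93.00179983°.
φ = 2·arctan(exp(y/R)) − 90° = 2·arctan(2.90302) − 90° = 51.98549949°.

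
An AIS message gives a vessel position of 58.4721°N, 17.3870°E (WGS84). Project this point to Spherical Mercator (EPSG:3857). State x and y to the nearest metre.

x 1935512 m, y 8067152 m

Web Mercator is spherical with R = a = 6378137 m.
x = R·λ = 6378137 × 0.303460397 = 1935511.986 m.
y = R·ln tan(π/4 + φ/2) = 6378137 × 1.264813191 = 8067151.815 m.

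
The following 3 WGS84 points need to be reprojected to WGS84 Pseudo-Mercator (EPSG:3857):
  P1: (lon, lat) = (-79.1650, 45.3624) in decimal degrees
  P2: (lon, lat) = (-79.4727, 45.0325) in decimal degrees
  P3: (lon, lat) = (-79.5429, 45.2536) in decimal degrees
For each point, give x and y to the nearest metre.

Web Mercator: x = R·λ, y = R·ln tan(π/4+φ/2), R = 6378137 m.
P1 (45.3624°, -79.1650°) → (-8812607.489, 5678755.528) m.
P2 (45.0325°, -79.4727°) → (-8846860.496, 5626639.398) m.
P3 (45.2536°, -79.5429°) → (-8854675.124, 5661534.364) m.

P1: x -8812607 m, y 5678756 m; P2: x -8846860 m, y 5626639 m; P3: x -8854675 m, y 5661534 m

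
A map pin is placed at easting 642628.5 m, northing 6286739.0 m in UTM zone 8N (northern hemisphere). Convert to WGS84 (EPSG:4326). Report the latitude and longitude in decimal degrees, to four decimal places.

Zone 8N: λ₀ = -135°, k₀ = 0.9996, false easting 500000 m.
Meridian distance M = (N − FN)/k₀ = 6289254.7 m.
Inverse transverse Mercator on WGS84 gives φ = 56.70289968°, λ = -132.67039938°.

lat 56.7029°, lon -132.6704°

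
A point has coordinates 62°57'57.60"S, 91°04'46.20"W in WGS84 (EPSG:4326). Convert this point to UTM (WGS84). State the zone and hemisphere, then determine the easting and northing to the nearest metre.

Zone 15S: E 597381 m, N 3016745 m

Longitude -91.0795° lies in the 6° band [-96°, -90°), giving zone 15; latitude is south of the equator, so 15S.
Zone 15 central meridian λ₀ = 6×15 − 183 = -93°; Δλ = +1.9205°.
Transverse Mercator on WGS84 with k₀ = 0.9996 gives E = 597380.652 m, N = 3016745.033 m.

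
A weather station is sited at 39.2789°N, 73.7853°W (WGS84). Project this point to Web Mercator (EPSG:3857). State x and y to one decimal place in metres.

Web Mercator is spherical with R = a = 6378137 m.
x = R·λ = 6378137 × -1.287796425 = -8213742.024 m.
y = R·ln tan(π/4 + φ/2) = 6378137 × 0.746566075 = 4761700.708 m.

x -8213742.0 m, y 4761700.7 m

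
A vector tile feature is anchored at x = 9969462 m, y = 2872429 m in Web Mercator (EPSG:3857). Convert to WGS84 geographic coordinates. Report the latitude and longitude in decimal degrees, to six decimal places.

lat 24.973003°, lon 89.557201°

R = 6378137 m. λ = x/R = 89.55720089°.
φ = 2·arctan(exp(y/R)) − 90° = 2·arctan(1.56887) − 90° = 24.97300288°.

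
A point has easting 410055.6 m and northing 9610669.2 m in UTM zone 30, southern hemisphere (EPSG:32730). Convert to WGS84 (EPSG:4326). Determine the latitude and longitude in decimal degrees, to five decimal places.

lat -3.52200°, lon -3.80980°

Zone 30S: λ₀ = -3°, k₀ = 0.9996, false easting 500000 m, false northing 10000000 m.
Meridian distance M = (N − FN)/k₀ = -389486.6 m.
Inverse transverse Mercator on WGS84 gives φ = -3.52200007°, λ = -3.80980000°.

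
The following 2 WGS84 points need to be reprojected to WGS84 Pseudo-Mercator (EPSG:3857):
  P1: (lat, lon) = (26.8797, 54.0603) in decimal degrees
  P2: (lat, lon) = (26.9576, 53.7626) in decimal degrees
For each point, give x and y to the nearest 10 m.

P1: x 6017970 m, y 3108450 m; P2: x 5984830 m, y 3118180 m

Web Mercator: x = R·λ, y = R·ln tan(π/4+φ/2), R = 6378137 m.
P1 (26.8797°, 54.0603°) → (6017965.068, 3108449.877) m.
P2 (26.9576°, 53.7626°) → (5984825.256, 3118175.427) m.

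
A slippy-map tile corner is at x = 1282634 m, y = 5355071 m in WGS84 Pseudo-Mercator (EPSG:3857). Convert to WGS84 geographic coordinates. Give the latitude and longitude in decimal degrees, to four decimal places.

R = 6378137 m. λ = x/R = 11.52209726°.
φ = 2·arctan(exp(y/R)) − 90° = 2·arctan(2.31544) − 90° = 43.28250289°.

lat 43.2825°, lon 11.5221°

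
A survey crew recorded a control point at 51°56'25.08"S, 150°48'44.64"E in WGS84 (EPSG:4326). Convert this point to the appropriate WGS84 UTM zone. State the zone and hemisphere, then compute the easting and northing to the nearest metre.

Zone 56S: E 349629 m, N 4243341 m

Longitude 150.8124° lies in the 6° band [150°, 156°), giving zone 56; latitude is south of the equator, so 56S.
Zone 56 central meridian λ₀ = 6×56 − 183 = 153°; Δλ = -2.1876°.
Transverse Mercator on WGS84 with k₀ = 0.9996 gives E = 349629.111 m, N = 4243341.018 m.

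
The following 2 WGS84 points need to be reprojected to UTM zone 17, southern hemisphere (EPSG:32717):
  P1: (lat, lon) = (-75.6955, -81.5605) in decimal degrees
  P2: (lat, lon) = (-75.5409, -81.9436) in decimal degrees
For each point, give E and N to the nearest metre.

UTM zone 17S: λ₀ = -81°, k₀ = 0.9996.
P1 (-75.6955°, -81.5605°) → (484541.575, 1598718.040) m.
P2 (-75.5409°, -81.9436°) → (473701.276, 1615831.828) m.

P1: E 484542 m, N 1598718 m; P2: E 473701 m, N 1615832 m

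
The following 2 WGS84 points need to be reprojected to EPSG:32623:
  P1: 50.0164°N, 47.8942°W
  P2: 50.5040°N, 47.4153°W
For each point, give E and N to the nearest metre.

P1: E 292667 m, N 5544468 m; P2: E 328728 m, N 5597457 m

UTM zone 23N: λ₀ = -45°, k₀ = 0.9996.
P1 (50.0164°, -47.8942°) → (292667.014, 5544468.082) m.
P2 (50.5040°, -47.4153°) → (328728.471, 5597456.624) m.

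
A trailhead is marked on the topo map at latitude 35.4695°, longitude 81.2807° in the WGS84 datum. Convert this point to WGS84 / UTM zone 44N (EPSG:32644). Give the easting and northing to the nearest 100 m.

Zone 44 central meridian λ₀ = 6×44 − 183 = 81°; Δλ = +0.2807°.
Transverse Mercator on WGS84 with k₀ = 0.9996 gives E = 525467.206 m, N = 3925147.051 m.

E 525500 m, N 3925100 m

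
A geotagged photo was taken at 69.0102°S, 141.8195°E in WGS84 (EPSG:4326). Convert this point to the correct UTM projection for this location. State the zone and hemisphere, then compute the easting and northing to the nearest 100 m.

Zone 54S: E 532800 m, N 2344300 m

Longitude 141.8195° lies in the 6° band [138°, 144°), giving zone 54; latitude is south of the equator, so 54S.
Zone 54 central meridian λ₀ = 6×54 − 183 = 141°; Δλ = +0.8195°.
Transverse Mercator on WGS84 with k₀ = 0.9996 gives E = 532759.251 m, N = 2344281.776 m.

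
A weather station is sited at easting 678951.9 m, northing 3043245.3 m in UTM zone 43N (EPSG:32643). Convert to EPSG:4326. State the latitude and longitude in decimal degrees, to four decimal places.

lat 27.5011°, lon 76.8116°

Zone 43N: λ₀ = 75°, k₀ = 0.9996, false easting 500000 m.
Meridian distance M = (N − FN)/k₀ = 3044463.1 m.
Inverse transverse Mercator on WGS84 gives φ = 27.50109984°, λ = 76.81159989°.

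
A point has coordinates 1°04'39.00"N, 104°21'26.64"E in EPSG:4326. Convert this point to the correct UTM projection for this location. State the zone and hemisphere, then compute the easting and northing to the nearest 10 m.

Longitude 104.3574° lies in the 6° band [102°, 108°), giving zone 48; latitude is north of the equator, so 48N.
Zone 48 central meridian λ₀ = 6×48 − 183 = 105°; Δλ = -0.6426°.
Transverse Mercator on WGS84 with k₀ = 0.9996 gives E = 428505.760 m, N = 119103.805 m.

Zone 48N: E 428510 m, N 119100 m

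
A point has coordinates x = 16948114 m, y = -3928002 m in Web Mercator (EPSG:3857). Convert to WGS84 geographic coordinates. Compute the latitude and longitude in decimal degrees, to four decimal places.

lat -33.2460°, lon 152.2475°

R = 6378137 m. λ = x/R = 152.24749843°.
φ = 2·arctan(exp(y/R)) − 90° = 2·arctan(0.54018) − 90° = -33.24599958°.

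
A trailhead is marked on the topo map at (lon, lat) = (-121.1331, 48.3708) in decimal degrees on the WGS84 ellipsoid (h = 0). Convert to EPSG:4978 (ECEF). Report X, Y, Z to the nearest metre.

X -2194777 m, Y -3633576 m, Z 4744366 m

WGS84: a = 6378137 m, e² = 0.006694380; N(φ) = a/√(1−e²sin²φ) = 6390098.070 m.
X = (N+h)·cosφ·cosλ = -2194777.465 m; Y = (N+h)·cosφ·sinλ = -3633576.479 m; Z = (N(1−e²)+h)·sinφ = 4744365.718 m.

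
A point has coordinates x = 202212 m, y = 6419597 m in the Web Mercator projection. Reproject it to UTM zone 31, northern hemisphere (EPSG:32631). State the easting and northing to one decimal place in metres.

E 414912.0 m, N 5522147.1 m

Web Mercator inverse (R = 6378137 m) → φ = 49.84570257°, λ = 1.81650130°.
UTM 31N forward: E = 414911.975 m, N = 5522147.148 m.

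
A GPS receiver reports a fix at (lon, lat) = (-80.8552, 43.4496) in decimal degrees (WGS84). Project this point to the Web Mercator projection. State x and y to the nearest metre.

Web Mercator is spherical with R = a = 6378137 m.
x = R·λ = 6378137 × -1.411189457 = -9000759.692 m.
y = R·ln tan(π/4 + φ/2) = 6378137 × 0.843609642 = 5380657.868 m.

x -9000760 m, y 5380658 m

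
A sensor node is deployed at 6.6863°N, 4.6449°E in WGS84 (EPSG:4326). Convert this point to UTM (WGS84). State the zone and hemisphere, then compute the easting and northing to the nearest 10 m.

Longitude 4.6449° lies in the 6° band [0°, 6°), giving zone 31; latitude is north of the equator, so 31N.
Zone 31 central meridian λ₀ = 6×31 − 183 = 3°; Δλ = +1.6449°.
Transverse Mercator on WGS84 with k₀ = 0.9996 gives E = 681823.984 m, N = 739374.598 m.

Zone 31N: E 681820 m, N 739370 m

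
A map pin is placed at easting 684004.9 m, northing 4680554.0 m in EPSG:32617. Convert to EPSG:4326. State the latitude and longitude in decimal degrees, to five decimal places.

Zone 17N: λ₀ = -81°, k₀ = 0.9996, false easting 500000 m.
Meridian distance M = (N − FN)/k₀ = 4682427.0 m.
Inverse transverse Mercator on WGS84 gives φ = 42.25549998°, λ = -78.76930042°.

lat 42.25550°, lon -78.76930°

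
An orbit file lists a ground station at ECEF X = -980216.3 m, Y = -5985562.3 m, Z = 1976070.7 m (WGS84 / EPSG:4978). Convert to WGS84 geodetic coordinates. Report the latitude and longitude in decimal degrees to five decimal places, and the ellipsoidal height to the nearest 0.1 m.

λ = atan2(Y, X) = -99.30039977°; p = √(X²+Y²) = 6065293.1 m.
Bowring's method on WGS84 (a = 6378137 m, b = 6356752.314 m) gives φ = 18.15920038°, h = 3002.377 m.

lat 18.15920°, lon -99.30040°, h 3002.4 m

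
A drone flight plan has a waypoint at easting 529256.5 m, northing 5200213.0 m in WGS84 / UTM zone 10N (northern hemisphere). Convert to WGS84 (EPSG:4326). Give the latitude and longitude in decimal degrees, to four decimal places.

Zone 10N: λ₀ = -123°, k₀ = 0.9996, false easting 500000 m.
Meridian distance M = (N − FN)/k₀ = 5202293.9 m.
Inverse transverse Mercator on WGS84 gives φ = 46.95480035°, λ = -122.61549950°.

lat 46.9548°, lon -122.6155°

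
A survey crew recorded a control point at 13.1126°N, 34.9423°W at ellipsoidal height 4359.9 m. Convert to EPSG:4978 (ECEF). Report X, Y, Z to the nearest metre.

X 5096380 m, Y -3560881 m, Z 1438529 m

WGS84: a = 6378137 m, e² = 0.006694380; N(φ) = a/√(1−e²sin²φ) = 6379236.065 m.
X = (N+h)·cosφ·cosλ = 5096380.312 m; Y = (N+h)·cosφ·sinλ = -3560880.629 m; Z = (N(1−e²)+h)·sinφ = 1438529.332 m.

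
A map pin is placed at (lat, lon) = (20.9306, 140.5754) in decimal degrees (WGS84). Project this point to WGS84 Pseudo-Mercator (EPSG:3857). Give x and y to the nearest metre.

Web Mercator is spherical with R = a = 6378137 m.
x = R·λ = 6378137 × 2.453503577 = 15648781.946 m.
y = R·ln tan(π/4 + φ/2) = 6378137 × 0.373714974 = 2383605.301 m.

x 15648782 m, y 2383605 m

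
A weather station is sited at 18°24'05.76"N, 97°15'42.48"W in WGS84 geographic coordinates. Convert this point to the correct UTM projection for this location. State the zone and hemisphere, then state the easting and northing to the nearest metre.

Longitude -97.2618° lies in the 6° band [-102°, -96°), giving zone 14; latitude is north of the equator, so 14N.
Zone 14 central meridian λ₀ = 6×14 − 183 = -99°; Δλ = +1.7382°.
Transverse Mercator on WGS84 with k₀ = 0.9996 gives E = 683612.081 m, N = 2035497.327 m.

Zone 14N: E 683612 m, N 2035497 m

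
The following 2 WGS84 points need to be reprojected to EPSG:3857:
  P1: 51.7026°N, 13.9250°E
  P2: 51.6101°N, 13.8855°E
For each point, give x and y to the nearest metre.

P1: x 1550124 m, y 6746529 m; P2: x 1545727 m, y 6729931 m

Web Mercator: x = R·λ, y = R·ln tan(π/4+φ/2), R = 6378137 m.
P1 (51.7026°, 13.9250°) → (1550123.909, 6746529.321) m.
P2 (51.6101°, 13.8855°) → (1545726.789, 6729931.249) m.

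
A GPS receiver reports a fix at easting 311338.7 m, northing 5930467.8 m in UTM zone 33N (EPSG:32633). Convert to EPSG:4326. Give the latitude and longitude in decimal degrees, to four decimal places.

Zone 33N: λ₀ = 15°, k₀ = 0.9996, false easting 500000 m.
Meridian distance M = (N − FN)/k₀ = 5932840.9 m.
Inverse transverse Mercator on WGS84 gives φ = 53.48929990°, λ = 12.15619996°.

lat 53.4893°, lon 12.1562°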